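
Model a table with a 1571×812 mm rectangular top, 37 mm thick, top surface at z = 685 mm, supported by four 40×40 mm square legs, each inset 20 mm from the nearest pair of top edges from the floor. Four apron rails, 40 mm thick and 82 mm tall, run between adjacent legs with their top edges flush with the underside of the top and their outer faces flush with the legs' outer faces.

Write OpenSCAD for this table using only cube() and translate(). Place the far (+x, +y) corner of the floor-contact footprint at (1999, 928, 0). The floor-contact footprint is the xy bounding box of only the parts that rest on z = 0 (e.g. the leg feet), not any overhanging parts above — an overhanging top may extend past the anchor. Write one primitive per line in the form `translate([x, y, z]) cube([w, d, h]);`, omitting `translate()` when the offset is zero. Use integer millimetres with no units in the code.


// leg_h = 685 - 37 = 648
// apron z = 648 - 82 = 566
translate([448, 136, 648]) cube([1571, 812, 37]);
translate([468, 156, 0]) cube([40, 40, 648]);
translate([1959, 156, 0]) cube([40, 40, 648]);
translate([468, 888, 0]) cube([40, 40, 648]);
translate([1959, 888, 0]) cube([40, 40, 648]);
translate([508, 156, 566]) cube([1451, 40, 82]);
translate([508, 888, 566]) cube([1451, 40, 82]);
translate([468, 196, 566]) cube([40, 692, 82]);
translate([1959, 196, 566]) cube([40, 692, 82]);


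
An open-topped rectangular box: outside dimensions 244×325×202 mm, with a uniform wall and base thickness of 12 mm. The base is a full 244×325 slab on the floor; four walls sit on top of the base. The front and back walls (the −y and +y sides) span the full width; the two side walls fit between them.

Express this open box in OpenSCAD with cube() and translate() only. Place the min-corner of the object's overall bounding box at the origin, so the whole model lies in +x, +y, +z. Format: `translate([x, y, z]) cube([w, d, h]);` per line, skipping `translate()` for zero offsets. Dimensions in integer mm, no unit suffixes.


cube([244, 325, 12]);
translate([0, 0, 12]) cube([244, 12, 190]);
translate([0, 313, 12]) cube([244, 12, 190]);
translate([0, 12, 12]) cube([12, 301, 190]);
translate([232, 12, 12]) cube([12, 301, 190]);


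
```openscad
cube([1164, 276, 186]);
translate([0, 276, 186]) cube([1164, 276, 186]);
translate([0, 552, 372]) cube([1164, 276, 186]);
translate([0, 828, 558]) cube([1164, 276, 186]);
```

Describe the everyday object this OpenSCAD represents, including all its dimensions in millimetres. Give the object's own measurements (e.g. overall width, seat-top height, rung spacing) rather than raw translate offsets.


A straight staircase of 4 solid steps. Each step is 1164 mm wide (x), 276 mm deep (y, the going) and 186 mm tall (the rise). The first step rests on the floor; each subsequent step sits one going further in +y and one rise higher in +z, directly behind and above the previous step with no overlap.


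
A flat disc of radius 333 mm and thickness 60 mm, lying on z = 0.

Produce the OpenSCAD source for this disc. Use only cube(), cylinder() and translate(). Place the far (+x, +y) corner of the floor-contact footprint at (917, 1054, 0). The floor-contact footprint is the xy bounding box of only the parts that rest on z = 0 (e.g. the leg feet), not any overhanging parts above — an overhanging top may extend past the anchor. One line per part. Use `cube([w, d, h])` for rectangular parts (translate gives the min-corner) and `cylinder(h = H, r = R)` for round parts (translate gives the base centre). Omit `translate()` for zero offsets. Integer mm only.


translate([584, 721, 0]) cylinder(h = 60, r = 333);


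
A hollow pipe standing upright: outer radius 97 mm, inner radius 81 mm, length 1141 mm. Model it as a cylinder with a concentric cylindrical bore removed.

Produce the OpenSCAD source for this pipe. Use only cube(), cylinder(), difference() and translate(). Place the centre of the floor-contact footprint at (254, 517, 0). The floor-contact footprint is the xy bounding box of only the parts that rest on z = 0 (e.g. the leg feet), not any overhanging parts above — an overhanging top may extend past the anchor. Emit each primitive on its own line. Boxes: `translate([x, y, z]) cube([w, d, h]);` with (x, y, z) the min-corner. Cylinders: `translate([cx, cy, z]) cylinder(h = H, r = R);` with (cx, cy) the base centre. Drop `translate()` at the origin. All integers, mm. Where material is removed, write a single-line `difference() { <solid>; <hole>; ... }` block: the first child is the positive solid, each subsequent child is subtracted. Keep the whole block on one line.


difference() { translate([254, 517, 0]) cylinder(h = 1141, r = 97); translate([254, 517, 0]) cylinder(h = 1141, r = 81); }


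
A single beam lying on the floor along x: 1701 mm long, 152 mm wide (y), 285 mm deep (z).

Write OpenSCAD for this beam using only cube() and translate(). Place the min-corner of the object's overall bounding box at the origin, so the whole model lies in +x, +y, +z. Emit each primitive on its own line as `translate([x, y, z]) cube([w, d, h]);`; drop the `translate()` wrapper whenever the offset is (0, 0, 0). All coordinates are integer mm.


cube([1701, 152, 285]);


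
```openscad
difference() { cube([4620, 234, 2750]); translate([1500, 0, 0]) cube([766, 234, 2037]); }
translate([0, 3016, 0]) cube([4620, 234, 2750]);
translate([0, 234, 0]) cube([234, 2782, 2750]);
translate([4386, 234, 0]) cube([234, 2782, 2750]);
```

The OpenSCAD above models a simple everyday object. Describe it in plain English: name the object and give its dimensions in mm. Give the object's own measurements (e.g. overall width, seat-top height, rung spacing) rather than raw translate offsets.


A single room: four walls, each 2750 mm tall and 234 mm thick, enclosing an outside footprint 4620×3250 mm (x × y), no floor or roof. The front and back walls (−y and +y sides) run the full x-width; the side walls fit between their inner faces. A door opening 766 mm wide and 2037 mm tall is cut through the front wall from the floor up, its −x edge 1500 mm from the wall's −x end.


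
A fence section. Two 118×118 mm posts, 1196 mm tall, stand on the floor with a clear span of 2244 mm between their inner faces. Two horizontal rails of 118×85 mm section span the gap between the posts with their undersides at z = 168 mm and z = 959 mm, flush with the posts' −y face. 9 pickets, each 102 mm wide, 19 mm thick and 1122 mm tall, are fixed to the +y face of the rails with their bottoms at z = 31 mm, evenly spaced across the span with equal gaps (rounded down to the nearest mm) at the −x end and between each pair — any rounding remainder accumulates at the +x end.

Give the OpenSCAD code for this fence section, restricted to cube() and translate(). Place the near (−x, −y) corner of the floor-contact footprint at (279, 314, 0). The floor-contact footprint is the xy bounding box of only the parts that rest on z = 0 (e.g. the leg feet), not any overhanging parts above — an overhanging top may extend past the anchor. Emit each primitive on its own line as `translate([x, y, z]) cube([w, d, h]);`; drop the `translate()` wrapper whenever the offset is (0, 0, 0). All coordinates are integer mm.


translate([279, 314, 0]) cube([118, 118, 1196]);
translate([2641, 314, 0]) cube([118, 118, 1196]);
translate([397, 314, 168]) cube([2244, 118, 85]);
translate([397, 314, 959]) cube([2244, 118, 85]);
translate([529, 432, 31]) cube([102, 19, 1122]);
translate([763, 432, 31]) cube([102, 19, 1122]);
translate([997, 432, 31]) cube([102, 19, 1122]);
translate([1231, 432, 31]) cube([102, 19, 1122]);
translate([1465, 432, 31]) cube([102, 19, 1122]);
translate([1699, 432, 31]) cube([102, 19, 1122]);
translate([1933, 432, 31]) cube([102, 19, 1122]);
translate([2167, 432, 31]) cube([102, 19, 1122]);
translate([2401, 432, 31]) cube([102, 19, 1122]);


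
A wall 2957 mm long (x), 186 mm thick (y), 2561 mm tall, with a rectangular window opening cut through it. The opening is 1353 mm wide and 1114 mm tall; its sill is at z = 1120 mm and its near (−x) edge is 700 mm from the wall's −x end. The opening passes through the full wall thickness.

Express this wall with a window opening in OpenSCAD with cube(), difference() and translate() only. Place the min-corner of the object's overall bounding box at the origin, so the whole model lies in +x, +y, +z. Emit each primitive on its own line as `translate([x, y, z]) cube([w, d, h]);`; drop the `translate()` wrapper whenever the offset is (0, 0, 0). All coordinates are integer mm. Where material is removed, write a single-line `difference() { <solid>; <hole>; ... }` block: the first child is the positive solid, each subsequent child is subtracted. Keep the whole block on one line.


difference() { cube([2957, 186, 2561]); translate([700, 0, 1120]) cube([1353, 186, 1114]); }


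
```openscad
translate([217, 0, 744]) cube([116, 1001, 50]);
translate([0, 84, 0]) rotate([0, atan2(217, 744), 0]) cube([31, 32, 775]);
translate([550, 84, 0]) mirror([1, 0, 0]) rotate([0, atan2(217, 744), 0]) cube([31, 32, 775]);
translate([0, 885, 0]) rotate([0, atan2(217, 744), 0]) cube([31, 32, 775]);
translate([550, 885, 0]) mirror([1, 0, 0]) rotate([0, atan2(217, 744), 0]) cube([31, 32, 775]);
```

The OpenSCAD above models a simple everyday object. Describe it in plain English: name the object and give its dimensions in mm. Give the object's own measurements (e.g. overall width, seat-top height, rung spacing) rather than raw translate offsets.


A sawhorse. A 116×1001×50 mm beam (x, y, z) sits on two A-frame leg pairs. Each pair is two raked legs of 31×32 mm section (32 mm along y) splaying symmetrically in x. Each leg rises 744 mm vertically over 217 mm of horizontal reach and is 775 mm long along its own axis. Every leg's outer bottom edge rests on the floor and its outer top edge meets a bottom edge of the beam — the left legs (tilting toward +x) meet the beam's −x bottom edge, the right legs (their mirror images, tilting toward −x) meet its +x bottom edge — so the leg tops tuck under the beam, the beam's underside is 744 mm above the floor, and the feet are 550 mm apart outside-to-outside with the beam centred between them. The two leg pairs are set in 84 mm from either end of the beam.


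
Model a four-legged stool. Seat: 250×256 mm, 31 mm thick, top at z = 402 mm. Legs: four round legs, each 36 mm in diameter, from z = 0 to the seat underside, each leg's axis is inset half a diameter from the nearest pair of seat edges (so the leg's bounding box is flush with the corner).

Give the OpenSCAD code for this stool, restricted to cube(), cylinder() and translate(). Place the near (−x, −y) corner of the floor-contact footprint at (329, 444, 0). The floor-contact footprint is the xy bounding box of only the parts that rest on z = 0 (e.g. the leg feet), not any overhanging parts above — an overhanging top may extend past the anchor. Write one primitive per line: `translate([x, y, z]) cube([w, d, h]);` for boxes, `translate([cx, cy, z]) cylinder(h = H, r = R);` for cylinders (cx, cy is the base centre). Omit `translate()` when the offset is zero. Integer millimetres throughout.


translate([329, 444, 371]) cube([250, 256, 31]);
translate([347, 462, 0]) cylinder(h = 371, r = 18);
translate([561, 462, 0]) cylinder(h = 371, r = 18);
translate([347, 682, 0]) cylinder(h = 371, r = 18);
translate([561, 682, 0]) cylinder(h = 371, r = 18);


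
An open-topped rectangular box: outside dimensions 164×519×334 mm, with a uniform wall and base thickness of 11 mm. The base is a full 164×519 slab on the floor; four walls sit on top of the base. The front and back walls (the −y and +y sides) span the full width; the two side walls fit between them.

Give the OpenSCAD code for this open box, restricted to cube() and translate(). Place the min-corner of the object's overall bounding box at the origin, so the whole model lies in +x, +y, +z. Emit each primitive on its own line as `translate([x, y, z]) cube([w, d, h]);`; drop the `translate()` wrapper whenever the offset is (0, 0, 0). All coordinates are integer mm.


cube([164, 519, 11]);
translate([0, 0, 11]) cube([164, 11, 323]);
translate([0, 508, 11]) cube([164, 11, 323]);
translate([0, 11, 11]) cube([11, 497, 323]);
translate([153, 11, 11]) cube([11, 497, 323]);


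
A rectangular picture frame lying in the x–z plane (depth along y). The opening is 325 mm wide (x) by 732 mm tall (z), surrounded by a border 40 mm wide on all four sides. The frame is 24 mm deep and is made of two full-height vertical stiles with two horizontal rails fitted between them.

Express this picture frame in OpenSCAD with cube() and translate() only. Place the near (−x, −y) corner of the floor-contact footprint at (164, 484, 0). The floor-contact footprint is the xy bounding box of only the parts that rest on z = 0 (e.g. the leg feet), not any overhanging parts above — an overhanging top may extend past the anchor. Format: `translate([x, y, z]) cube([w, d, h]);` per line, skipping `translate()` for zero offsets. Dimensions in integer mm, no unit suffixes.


translate([164, 484, 0]) cube([40, 24, 812]);
translate([529, 484, 0]) cube([40, 24, 812]);
translate([204, 484, 0]) cube([325, 24, 40]);
translate([204, 484, 772]) cube([325, 24, 40]);


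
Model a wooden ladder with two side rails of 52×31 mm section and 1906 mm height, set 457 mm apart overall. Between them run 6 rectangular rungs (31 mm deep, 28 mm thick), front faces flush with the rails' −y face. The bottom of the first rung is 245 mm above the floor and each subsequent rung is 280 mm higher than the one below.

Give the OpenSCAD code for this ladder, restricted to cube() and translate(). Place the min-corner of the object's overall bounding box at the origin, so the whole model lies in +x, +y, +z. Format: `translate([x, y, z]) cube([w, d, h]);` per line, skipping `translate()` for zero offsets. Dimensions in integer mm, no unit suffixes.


// rung span = 457 - 2*52 = 353
// rung[k] z = 245 + k*280
cube([52, 31, 1906]);
translate([405, 0, 0]) cube([52, 31, 1906]);
translate([52, 0, 245]) cube([353, 31, 28]);
translate([52, 0, 525]) cube([353, 31, 28]);
translate([52, 0, 805]) cube([353, 31, 28]);
translate([52, 0, 1085]) cube([353, 31, 28]);
translate([52, 0, 1365]) cube([353, 31, 28]);
translate([52, 0, 1645]) cube([353, 31, 28]);


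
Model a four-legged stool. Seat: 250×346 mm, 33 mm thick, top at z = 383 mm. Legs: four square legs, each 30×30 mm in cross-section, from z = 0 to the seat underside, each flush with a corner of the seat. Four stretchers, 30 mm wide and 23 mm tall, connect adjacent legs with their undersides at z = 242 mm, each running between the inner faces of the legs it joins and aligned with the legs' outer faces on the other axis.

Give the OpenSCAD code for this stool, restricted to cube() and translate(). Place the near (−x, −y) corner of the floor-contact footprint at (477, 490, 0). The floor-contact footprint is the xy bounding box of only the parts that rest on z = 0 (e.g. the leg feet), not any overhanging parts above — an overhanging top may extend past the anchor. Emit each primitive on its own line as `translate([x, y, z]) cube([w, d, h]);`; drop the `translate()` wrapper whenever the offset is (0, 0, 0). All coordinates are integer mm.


translate([477, 490, 350]) cube([250, 346, 33]);
translate([477, 490, 0]) cube([30, 30, 350]);
translate([697, 490, 0]) cube([30, 30, 350]);
translate([477, 806, 0]) cube([30, 30, 350]);
translate([697, 806, 0]) cube([30, 30, 350]);
translate([507, 490, 242]) cube([190, 30, 23]);
translate([507, 806, 242]) cube([190, 30, 23]);
translate([477, 520, 242]) cube([30, 286, 23]);
translate([697, 520, 242]) cube([30, 286, 23]);


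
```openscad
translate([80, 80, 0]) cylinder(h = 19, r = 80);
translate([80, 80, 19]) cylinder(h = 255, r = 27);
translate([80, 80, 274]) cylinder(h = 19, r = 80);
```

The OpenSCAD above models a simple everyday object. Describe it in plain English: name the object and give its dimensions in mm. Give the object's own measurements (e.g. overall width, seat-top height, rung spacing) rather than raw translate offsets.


A spool: two coaxial disc flanges of radius 80 mm and thickness 19 mm, joined by a core cylinder of radius 27 mm and height 255 mm. The lower flange rests on z = 0 and the three cylinders share a vertical axis.


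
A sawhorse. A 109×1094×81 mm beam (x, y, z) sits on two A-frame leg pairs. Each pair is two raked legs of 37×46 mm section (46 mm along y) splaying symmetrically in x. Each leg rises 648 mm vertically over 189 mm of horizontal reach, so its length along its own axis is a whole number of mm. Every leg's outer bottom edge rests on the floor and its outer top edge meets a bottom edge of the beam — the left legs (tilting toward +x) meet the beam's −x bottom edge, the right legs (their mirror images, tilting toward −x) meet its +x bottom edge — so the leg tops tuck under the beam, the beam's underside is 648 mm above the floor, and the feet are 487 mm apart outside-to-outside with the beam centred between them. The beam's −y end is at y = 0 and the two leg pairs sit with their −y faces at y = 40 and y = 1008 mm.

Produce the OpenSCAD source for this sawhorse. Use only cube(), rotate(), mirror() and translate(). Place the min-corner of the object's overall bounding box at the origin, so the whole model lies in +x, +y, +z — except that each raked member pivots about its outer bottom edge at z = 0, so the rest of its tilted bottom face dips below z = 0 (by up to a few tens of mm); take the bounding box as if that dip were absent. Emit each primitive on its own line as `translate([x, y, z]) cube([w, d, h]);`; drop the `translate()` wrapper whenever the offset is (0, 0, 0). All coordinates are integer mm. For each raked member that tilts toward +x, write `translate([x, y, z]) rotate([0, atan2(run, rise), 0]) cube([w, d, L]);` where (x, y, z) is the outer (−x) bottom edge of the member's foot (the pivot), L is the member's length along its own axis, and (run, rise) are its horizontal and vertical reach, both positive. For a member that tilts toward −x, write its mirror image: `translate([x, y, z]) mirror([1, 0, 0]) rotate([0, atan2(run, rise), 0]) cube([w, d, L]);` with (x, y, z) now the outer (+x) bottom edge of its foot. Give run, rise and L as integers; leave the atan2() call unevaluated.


translate([189, 0, 648]) cube([109, 1094, 81]);
translate([0, 40, 0]) rotate([0, atan2(189, 648), 0]) cube([37, 46, 675]);
translate([487, 40, 0]) mirror([1, 0, 0]) rotate([0, atan2(189, 648), 0]) cube([37, 46, 675]);
translate([0, 1008, 0]) rotate([0, atan2(189, 648), 0]) cube([37, 46, 675]);
translate([487, 1008, 0]) mirror([1, 0, 0]) rotate([0, atan2(189, 648), 0]) cube([37, 46, 675]);


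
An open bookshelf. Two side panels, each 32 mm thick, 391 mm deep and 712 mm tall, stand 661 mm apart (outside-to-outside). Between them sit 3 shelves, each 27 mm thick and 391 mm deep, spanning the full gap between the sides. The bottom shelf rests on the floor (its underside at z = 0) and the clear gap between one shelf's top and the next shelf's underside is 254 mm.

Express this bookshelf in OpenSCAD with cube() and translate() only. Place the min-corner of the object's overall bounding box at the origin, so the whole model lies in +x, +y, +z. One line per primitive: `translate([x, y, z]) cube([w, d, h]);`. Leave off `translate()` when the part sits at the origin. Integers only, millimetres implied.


cube([32, 391, 712]);
translate([629, 0, 0]) cube([32, 391, 712]);
translate([32, 0, 0]) cube([597, 391, 27]);
translate([32, 0, 281]) cube([597, 391, 27]);
translate([32, 0, 562]) cube([597, 391, 27]);


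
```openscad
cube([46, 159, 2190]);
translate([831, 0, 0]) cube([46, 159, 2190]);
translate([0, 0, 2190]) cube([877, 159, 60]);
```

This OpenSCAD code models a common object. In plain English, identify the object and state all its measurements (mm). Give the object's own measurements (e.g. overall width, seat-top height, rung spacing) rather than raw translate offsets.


A door frame. The clear opening is 785 mm wide and 2190 mm high. Two 46 mm wide jambs, 159 mm deep, stand either side of the opening from the floor to the top of the opening. A 60 mm thick head sits across the top of both jambs, spanning the full outside width of the frame.


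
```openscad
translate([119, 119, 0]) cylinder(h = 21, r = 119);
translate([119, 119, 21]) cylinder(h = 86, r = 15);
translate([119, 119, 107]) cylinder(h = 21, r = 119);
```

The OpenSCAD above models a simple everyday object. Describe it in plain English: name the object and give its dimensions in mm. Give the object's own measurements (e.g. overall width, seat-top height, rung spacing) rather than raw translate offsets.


A spool: two coaxial disc flanges of radius 119 mm and thickness 21 mm, joined by a core cylinder of radius 15 mm and height 86 mm. The lower flange rests on z = 0 and the three cylinders share a vertical axis.


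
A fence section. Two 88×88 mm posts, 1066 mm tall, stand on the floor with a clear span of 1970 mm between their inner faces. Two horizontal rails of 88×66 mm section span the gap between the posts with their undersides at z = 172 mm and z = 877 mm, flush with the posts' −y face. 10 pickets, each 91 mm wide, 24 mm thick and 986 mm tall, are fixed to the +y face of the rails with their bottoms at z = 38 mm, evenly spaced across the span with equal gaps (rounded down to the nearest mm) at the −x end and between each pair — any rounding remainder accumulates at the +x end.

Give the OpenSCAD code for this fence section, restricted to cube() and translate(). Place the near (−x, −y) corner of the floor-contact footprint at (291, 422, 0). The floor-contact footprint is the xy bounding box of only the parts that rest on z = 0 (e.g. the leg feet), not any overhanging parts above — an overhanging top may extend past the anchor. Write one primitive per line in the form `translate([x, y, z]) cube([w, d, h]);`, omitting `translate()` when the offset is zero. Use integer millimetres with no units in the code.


translate([291, 422, 0]) cube([88, 88, 1066]);
translate([2349, 422, 0]) cube([88, 88, 1066]);
translate([379, 422, 172]) cube([1970, 88, 66]);
translate([379, 422, 877]) cube([1970, 88, 66]);
translate([475, 510, 38]) cube([91, 24, 986]);
translate([662, 510, 38]) cube([91, 24, 986]);
translate([849, 510, 38]) cube([91, 24, 986]);
translate([1036, 510, 38]) cube([91, 24, 986]);
translate([1223, 510, 38]) cube([91, 24, 986]);
translate([1410, 510, 38]) cube([91, 24, 986]);
translate([1597, 510, 38]) cube([91, 24, 986]);
translate([1784, 510, 38]) cube([91, 24, 986]);
translate([1971, 510, 38]) cube([91, 24, 986]);
translate([2158, 510, 38]) cube([91, 24, 986]);


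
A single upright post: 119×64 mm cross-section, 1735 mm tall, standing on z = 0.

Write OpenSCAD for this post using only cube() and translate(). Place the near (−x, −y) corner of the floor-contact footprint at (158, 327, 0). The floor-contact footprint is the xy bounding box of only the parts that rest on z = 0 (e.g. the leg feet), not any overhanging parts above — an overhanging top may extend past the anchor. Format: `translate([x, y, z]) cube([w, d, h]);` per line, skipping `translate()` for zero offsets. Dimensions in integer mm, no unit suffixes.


translate([158, 327, 0]) cube([119, 64, 1735]);


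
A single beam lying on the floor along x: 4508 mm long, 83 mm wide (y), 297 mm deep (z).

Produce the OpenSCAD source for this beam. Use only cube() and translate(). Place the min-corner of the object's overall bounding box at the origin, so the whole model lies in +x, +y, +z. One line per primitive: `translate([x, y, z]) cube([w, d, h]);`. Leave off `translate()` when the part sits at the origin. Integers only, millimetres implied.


cube([4508, 83, 297]);


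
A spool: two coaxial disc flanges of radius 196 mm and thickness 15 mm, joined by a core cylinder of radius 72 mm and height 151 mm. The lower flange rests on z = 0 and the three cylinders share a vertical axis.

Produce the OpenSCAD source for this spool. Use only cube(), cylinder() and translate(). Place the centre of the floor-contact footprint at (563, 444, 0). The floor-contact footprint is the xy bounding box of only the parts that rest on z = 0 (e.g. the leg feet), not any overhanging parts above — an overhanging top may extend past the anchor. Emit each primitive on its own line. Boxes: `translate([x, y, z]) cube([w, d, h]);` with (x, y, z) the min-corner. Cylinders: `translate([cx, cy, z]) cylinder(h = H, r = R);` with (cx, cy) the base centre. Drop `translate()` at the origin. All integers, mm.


translate([563, 444, 0]) cylinder(h = 15, r = 196);
translate([563, 444, 15]) cylinder(h = 151, r = 72);
translate([563, 444, 166]) cylinder(h = 15, r = 196);


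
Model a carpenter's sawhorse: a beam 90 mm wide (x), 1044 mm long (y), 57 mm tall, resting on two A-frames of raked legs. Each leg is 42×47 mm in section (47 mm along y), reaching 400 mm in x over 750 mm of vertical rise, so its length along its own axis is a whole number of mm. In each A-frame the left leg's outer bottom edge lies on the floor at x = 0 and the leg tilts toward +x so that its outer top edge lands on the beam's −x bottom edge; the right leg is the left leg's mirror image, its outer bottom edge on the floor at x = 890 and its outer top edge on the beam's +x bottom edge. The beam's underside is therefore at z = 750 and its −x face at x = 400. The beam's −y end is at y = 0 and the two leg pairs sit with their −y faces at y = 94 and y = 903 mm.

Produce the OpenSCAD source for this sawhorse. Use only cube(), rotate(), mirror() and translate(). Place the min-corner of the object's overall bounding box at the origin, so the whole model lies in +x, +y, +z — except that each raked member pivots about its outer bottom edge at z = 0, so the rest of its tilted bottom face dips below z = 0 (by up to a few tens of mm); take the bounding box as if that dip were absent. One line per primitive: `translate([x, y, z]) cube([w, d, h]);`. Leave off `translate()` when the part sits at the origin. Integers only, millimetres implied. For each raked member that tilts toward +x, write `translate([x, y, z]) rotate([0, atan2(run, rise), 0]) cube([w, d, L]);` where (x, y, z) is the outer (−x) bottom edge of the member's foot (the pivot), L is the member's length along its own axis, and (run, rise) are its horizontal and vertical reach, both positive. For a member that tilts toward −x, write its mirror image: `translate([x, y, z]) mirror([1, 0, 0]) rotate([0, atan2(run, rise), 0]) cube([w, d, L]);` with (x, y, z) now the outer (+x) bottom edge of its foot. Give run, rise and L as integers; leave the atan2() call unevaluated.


translate([400, 0, 750]) cube([90, 1044, 57]);
translate([0, 94, 0]) rotate([0, atan2(400, 750), 0]) cube([42, 47, 850]);
translate([890, 94, 0]) mirror([1, 0, 0]) rotate([0, atan2(400, 750), 0]) cube([42, 47, 850]);
translate([0, 903, 0]) rotate([0, atan2(400, 750), 0]) cube([42, 47, 850]);
translate([890, 903, 0]) mirror([1, 0, 0]) rotate([0, atan2(400, 750), 0]) cube([42, 47, 850]);


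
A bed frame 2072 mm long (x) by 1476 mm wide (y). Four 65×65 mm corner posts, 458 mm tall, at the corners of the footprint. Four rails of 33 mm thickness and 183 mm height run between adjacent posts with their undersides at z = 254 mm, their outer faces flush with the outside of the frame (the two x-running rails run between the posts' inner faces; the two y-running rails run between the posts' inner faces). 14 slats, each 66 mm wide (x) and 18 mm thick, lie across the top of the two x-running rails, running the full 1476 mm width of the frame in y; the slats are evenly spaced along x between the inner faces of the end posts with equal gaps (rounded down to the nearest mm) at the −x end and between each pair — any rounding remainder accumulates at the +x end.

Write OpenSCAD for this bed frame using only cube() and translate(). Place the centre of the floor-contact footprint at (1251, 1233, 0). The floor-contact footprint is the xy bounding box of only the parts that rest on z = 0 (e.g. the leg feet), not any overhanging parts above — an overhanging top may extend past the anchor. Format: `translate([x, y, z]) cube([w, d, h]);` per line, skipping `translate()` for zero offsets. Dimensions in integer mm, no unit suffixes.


translate([215, 495, 0]) cube([65, 65, 458]);
translate([215, 1906, 0]) cube([65, 65, 458]);
translate([2222, 495, 0]) cube([65, 65, 458]);
translate([2222, 1906, 0]) cube([65, 65, 458]);
translate([280, 495, 254]) cube([1942, 33, 183]);
translate([280, 1938, 254]) cube([1942, 33, 183]);
translate([215, 560, 254]) cube([33, 1346, 183]);
translate([2254, 560, 254]) cube([33, 1346, 183]);
translate([347, 495, 437]) cube([66, 1476, 18]);
translate([480, 495, 437]) cube([66, 1476, 18]);
translate([613, 495, 437]) cube([66, 1476, 18]);
translate([746, 495, 437]) cube([66, 1476, 18]);
translate([879, 495, 437]) cube([66, 1476, 18]);
translate([1012, 495, 437]) cube([66, 1476, 18]);
translate([1145, 495, 437]) cube([66, 1476, 18]);
translate([1278, 495, 437]) cube([66, 1476, 18]);
translate([1411, 495, 437]) cube([66, 1476, 18]);
translate([1544, 495, 437]) cube([66, 1476, 18]);
translate([1677, 495, 437]) cube([66, 1476, 18]);
translate([1810, 495, 437]) cube([66, 1476, 18]);
translate([1943, 495, 437]) cube([66, 1476, 18]);
translate([2076, 495, 437]) cube([66, 1476, 18]);


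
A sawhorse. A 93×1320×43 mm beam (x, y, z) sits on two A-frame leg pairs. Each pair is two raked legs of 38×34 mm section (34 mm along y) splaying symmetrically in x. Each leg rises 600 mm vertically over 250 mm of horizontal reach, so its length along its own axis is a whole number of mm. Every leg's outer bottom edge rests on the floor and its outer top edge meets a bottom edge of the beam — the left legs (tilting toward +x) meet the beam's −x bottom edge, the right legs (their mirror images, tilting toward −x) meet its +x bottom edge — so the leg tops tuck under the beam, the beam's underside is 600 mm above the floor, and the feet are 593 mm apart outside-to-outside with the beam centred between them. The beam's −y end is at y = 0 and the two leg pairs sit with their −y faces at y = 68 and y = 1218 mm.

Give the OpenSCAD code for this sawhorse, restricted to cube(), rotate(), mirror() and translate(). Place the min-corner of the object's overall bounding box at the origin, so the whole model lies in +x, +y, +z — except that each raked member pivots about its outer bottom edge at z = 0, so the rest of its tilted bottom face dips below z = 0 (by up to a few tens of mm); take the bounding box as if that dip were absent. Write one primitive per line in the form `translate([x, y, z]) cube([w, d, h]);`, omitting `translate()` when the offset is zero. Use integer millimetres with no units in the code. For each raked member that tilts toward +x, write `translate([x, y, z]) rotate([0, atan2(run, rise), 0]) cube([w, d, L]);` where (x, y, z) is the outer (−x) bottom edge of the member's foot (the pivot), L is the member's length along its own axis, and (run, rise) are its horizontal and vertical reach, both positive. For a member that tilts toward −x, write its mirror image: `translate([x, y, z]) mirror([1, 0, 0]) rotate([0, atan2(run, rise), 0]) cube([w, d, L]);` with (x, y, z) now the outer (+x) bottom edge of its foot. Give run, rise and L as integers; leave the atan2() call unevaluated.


translate([250, 0, 600]) cube([93, 1320, 43]);
translate([0, 68, 0]) rotate([0, atan2(250, 600), 0]) cube([38, 34, 650]);
translate([593, 68, 0]) mirror([1, 0, 0]) rotate([0, atan2(250, 600), 0]) cube([38, 34, 650]);
translate([0, 1218, 0]) rotate([0, atan2(250, 600), 0]) cube([38, 34, 650]);
translate([593, 1218, 0]) mirror([1, 0, 0]) rotate([0, atan2(250, 600), 0]) cube([38, 34, 650]);


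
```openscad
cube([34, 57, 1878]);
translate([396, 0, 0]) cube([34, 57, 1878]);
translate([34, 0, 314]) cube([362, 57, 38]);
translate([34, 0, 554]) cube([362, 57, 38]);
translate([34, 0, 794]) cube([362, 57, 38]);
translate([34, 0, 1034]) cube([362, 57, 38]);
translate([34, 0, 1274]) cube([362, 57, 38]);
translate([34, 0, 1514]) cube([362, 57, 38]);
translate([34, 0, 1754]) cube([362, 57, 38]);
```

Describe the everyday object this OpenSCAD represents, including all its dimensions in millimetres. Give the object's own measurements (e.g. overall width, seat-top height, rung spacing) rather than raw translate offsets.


A straight ladder. Two 34×57 mm vertical rails, 1878 mm tall, stand 430 mm apart (outside-to-outside) with their front faces coplanar on the −y side. 7 rungs, each 57 mm deep and 38 mm tall, span between the inner faces of the rails, front faces flush with the rails. The lowest rung's underside is at z = 314 mm and rungs are spaced 240 mm apart (underside to underside).


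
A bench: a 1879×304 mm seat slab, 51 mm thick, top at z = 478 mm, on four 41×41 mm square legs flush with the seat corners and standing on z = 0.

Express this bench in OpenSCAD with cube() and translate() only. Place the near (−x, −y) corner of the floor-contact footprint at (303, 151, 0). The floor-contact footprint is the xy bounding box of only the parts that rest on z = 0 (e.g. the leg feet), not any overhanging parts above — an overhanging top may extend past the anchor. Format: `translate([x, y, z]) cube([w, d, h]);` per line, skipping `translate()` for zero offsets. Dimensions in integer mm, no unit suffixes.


translate([303, 151, 427]) cube([1879, 304, 51]);
translate([303, 151, 0]) cube([41, 41, 427]);
translate([303, 414, 0]) cube([41, 41, 427]);
translate([2141, 151, 0]) cube([41, 41, 427]);
translate([2141, 414, 0]) cube([41, 41, 427]);


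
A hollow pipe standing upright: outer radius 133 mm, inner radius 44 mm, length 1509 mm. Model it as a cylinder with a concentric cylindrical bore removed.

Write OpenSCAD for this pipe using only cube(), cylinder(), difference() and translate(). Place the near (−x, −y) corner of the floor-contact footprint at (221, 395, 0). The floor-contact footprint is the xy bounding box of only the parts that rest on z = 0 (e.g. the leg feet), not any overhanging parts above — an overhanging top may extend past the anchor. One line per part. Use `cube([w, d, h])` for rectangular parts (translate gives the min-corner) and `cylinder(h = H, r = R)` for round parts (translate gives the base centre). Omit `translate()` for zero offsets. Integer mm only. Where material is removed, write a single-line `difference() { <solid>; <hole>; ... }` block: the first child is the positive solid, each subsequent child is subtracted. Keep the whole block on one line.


difference() { translate([354, 528, 0]) cylinder(h = 1509, r = 133); translate([354, 528, 0]) cylinder(h = 1509, r = 44); }


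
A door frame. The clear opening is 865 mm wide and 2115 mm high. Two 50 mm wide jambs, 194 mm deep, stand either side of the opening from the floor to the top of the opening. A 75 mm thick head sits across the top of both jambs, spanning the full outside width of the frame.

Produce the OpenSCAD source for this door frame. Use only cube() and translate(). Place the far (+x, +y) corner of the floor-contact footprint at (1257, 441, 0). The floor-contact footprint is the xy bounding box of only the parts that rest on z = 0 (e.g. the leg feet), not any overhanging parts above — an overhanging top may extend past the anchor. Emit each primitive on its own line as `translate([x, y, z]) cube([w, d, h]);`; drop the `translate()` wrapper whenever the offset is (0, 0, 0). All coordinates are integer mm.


translate([292, 247, 0]) cube([50, 194, 2115]);
translate([1207, 247, 0]) cube([50, 194, 2115]);
translate([292, 247, 2115]) cube([965, 194, 75]);


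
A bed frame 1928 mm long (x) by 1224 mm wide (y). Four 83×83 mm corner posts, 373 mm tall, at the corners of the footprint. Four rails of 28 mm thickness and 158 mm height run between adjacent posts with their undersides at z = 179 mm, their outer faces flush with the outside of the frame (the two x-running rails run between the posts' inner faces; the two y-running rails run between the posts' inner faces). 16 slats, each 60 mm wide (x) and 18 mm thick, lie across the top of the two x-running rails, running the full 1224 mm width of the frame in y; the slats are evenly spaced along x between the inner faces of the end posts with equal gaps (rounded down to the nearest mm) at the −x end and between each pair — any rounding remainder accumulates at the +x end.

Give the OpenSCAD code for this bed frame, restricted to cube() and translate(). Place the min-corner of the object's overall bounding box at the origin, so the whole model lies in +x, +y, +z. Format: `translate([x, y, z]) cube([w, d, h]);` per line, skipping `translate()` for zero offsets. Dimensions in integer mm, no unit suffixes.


cube([83, 83, 373]);
translate([0, 1141, 0]) cube([83, 83, 373]);
translate([1845, 0, 0]) cube([83, 83, 373]);
translate([1845, 1141, 0]) cube([83, 83, 373]);
translate([83, 0, 179]) cube([1762, 28, 158]);
translate([83, 1196, 179]) cube([1762, 28, 158]);
translate([0, 83, 179]) cube([28, 1058, 158]);
translate([1900, 83, 179]) cube([28, 1058, 158]);
translate([130, 0, 337]) cube([60, 1224, 18]);
translate([237, 0, 337]) cube([60, 1224, 18]);
translate([344, 0, 337]) cube([60, 1224, 18]);
translate([451, 0, 337]) cube([60, 1224, 18]);
translate([558, 0, 337]) cube([60, 1224, 18]);
translate([665, 0, 337]) cube([60, 1224, 18]);
translate([772, 0, 337]) cube([60, 1224, 18]);
translate([879, 0, 337]) cube([60, 1224, 18]);
translate([986, 0, 337]) cube([60, 1224, 18]);
translate([1093, 0, 337]) cube([60, 1224, 18]);
translate([1200, 0, 337]) cube([60, 1224, 18]);
translate([1307, 0, 337]) cube([60, 1224, 18]);
translate([1414, 0, 337]) cube([60, 1224, 18]);
translate([1521, 0, 337]) cube([60, 1224, 18]);
translate([1628, 0, 337]) cube([60, 1224, 18]);
translate([1735, 0, 337]) cube([60, 1224, 18]);


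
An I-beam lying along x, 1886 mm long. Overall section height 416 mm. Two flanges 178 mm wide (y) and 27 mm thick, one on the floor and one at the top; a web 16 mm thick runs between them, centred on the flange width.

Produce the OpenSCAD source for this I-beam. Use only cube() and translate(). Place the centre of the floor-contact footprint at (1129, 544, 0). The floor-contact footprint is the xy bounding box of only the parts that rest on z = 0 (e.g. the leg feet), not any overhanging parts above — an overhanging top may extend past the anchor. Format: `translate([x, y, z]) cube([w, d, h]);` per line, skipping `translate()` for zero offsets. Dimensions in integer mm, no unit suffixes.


translate([186, 455, 0]) cube([1886, 178, 27]);
translate([186, 536, 27]) cube([1886, 16, 362]);
translate([186, 455, 389]) cube([1886, 178, 27]);


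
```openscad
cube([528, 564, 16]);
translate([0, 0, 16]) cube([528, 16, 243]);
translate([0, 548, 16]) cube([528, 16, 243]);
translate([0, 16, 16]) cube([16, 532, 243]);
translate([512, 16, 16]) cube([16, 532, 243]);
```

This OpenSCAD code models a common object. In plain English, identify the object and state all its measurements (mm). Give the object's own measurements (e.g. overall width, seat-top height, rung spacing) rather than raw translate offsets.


An open-topped rectangular box: outside dimensions 528×564×259 mm, with a uniform wall and base thickness of 16 mm. The base is a full 528×564 slab on the floor; four walls sit on top of the base. The front and back walls (the −y and +y sides) span the full width; the two side walls fit between them.


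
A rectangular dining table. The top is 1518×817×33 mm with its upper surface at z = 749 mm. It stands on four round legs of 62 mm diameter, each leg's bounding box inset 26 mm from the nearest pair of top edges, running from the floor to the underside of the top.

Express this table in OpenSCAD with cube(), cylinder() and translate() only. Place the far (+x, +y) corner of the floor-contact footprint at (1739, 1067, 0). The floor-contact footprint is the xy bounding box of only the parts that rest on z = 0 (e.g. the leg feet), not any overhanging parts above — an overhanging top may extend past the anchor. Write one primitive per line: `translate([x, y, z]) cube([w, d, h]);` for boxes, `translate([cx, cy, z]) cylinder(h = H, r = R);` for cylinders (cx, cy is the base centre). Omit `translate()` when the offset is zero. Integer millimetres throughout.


translate([247, 276, 716]) cube([1518, 817, 33]);
translate([304, 333, 0]) cylinder(h = 716, r = 31);
translate([1708, 333, 0]) cylinder(h = 716, r = 31);
translate([304, 1036, 0]) cylinder(h = 716, r = 31);
translate([1708, 1036, 0]) cylinder(h = 716, r = 31);
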